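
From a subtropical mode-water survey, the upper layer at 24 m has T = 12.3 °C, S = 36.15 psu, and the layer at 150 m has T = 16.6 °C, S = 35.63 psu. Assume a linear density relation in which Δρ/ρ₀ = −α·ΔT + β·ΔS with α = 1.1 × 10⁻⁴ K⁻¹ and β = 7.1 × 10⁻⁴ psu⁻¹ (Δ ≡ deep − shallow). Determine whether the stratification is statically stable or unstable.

unstable

ΔT = 16.6 − 12.3 = +4.3 K and ΔS = 35.63 − 36.15 = -0.52 psu (deep − shallow).
−αΔT = -4.73 × 10⁻⁴; βΔS = -3.692 × 10⁻⁴; sum Δρ/ρ₀ = -8.422 × 10⁻⁴.
Δρ/ρ₀ < 0, so Δρ < 0: deeper water is lighter → statically unstable; the column would overturn.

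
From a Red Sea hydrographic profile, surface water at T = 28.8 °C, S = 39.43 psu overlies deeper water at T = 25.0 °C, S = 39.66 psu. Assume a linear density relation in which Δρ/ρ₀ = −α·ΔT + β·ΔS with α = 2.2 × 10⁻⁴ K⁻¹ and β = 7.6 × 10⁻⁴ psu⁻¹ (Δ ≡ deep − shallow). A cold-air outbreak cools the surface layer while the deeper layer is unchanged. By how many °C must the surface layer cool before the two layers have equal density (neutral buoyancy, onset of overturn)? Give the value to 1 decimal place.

4.6 °C

Neutral buoyancy requires Δρ = 0, i.e. −α(T_deep − T_surf′) + β(S_deep − S_surf) = 0.
T_surf′ = T_deep − (β/α)·ΔS = 25.0 − (7.6 × 10⁻⁴/2.2 × 10⁻⁴)·(+0.23) = 24.205 °C.
Cooling required: 28.8 − (24.205) = 4.595 °C.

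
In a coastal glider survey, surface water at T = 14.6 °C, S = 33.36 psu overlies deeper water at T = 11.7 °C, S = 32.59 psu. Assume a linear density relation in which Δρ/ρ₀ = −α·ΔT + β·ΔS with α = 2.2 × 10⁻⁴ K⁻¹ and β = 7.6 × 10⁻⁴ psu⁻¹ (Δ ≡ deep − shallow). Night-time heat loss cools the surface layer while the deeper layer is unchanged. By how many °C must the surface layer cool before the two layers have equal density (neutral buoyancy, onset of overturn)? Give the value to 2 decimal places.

Neutral buoyancy requires Δρ = 0, i.e. −α(T_deep − T_surf′) + β(S_deep − S_surf) = 0.
T_surf′ = T_deep − (β/α)·ΔS = 11.7 − (7.6 × 10⁻⁴/2.2 × 10⁻⁴)·(-0.77) = 14.3600 °C.
Cooling required: 14.6 − (14.3600) = 0.2400 °C.

0.24 °C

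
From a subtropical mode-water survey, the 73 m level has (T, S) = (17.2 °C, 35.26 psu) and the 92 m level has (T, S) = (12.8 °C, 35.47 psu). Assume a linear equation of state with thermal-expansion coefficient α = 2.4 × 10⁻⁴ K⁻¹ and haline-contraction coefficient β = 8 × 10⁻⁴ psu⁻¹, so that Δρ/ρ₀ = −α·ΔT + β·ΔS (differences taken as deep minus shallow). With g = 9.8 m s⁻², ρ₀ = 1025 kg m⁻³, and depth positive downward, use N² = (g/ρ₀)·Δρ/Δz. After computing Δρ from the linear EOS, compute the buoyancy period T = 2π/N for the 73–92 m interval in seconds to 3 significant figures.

250 s

ΔT = -4.4 K, ΔS = +0.21 psu (deep − shallow).
Δρ/ρ₀ = −αΔT + βΔS = 1.056 × 10⁻³ + 1.68 × 10⁻⁴ = 1.224 × 10⁻³, so Δρ ≈ 1.255 kg m⁻³.
N² = (g/ρ₀)·Δρ/Δz = g·(Δρ/ρ₀)/Δz = 9.8 × 1.224 × 10⁻³ / 19 = 6.3133 × 10⁻⁴ s⁻².
N = √(6.3133 × 10⁻⁴) = 0.025126 rad s⁻¹ → T = 2π/N = 250.07 s ≈ 250 s.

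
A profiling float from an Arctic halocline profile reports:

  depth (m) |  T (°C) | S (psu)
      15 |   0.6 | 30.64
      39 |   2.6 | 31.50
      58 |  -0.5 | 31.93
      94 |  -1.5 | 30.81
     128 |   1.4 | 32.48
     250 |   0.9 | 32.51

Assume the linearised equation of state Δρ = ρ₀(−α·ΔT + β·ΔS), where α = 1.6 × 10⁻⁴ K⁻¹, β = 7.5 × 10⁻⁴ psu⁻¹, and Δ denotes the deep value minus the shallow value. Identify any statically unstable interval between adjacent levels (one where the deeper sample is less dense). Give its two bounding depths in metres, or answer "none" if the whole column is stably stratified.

Evaluate Δρ/ρ₀ = −αΔT + βΔS across each adjacent pair:
  15–39 m: −αΔT+βΔS = −(1.6 × 10⁻⁴)(+2.0)+(7.5 × 10⁻⁴)(+0.86) = 3.2 × 10⁻⁴ → stable
  39–58 m: −αΔT+βΔS = −(1.6 × 10⁻⁴)(-3.1)+(7.5 × 10⁻⁴)(+0.43) = 8.2 × 10⁻⁴ → stable
  58–94 m: −αΔT+βΔS = −(1.6 × 10⁻⁴)(-1.0)+(7.5 × 10⁻⁴)(-1.12) = -6.8 × 10⁻⁴ → UNSTABLE
  94–128 m: −αΔT+βΔS = −(1.6 × 10⁻⁴)(+2.9)+(7.5 × 10⁻⁴)(+1.67) = 7.9 × 10⁻⁴ → stable
  128–250 m: −αΔT+βΔS = −(1.6 × 10⁻⁴)(-0.5)+(7.5 × 10⁻⁴)(+0.03) = 1.0 × 10⁻⁴ → stable
The 58–94 m interval has Δρ < 0: lighter water underlies denser water.

58–94 m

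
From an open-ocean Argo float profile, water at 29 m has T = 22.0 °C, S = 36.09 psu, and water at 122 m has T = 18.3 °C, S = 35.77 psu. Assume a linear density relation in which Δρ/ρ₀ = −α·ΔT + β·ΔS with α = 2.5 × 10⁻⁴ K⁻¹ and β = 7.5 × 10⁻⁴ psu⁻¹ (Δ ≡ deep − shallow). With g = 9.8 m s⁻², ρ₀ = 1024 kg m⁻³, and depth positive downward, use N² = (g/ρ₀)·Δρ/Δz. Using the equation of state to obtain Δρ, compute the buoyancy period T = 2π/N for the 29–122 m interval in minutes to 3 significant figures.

12.3 min

ΔT = -3.7 K, ΔS = -0.32 psu (deep − shallow).
Δρ/ρ₀ = −αΔT + βΔS = 9.25 × 10⁻⁴ − 2.40 × 10⁻⁴ = 6.85 × 10⁻⁴, so Δρ ≈ 0.7014 kg m⁻³.
N² = (g/ρ₀)·Δρ/Δz = g·(Δρ/ρ₀)/Δz = 9.8 × 6.85 × 10⁻⁴ / 93 = 7.2183 × 10⁻⁵ s⁻².
N = √(7.2183 × 10⁻⁵) = 8.4961 × 10⁻³ rad s⁻¹ → T = 2π/N = 739.54 s = 12.326 min ≈ 12.3 min.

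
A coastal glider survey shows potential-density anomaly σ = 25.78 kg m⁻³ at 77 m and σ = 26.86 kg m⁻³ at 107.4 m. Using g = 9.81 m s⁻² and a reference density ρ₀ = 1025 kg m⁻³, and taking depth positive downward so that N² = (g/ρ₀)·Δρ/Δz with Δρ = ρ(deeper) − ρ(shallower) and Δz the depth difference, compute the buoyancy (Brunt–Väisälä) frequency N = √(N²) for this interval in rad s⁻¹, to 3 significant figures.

0.0184 rad s⁻¹

Δρ = 1026.86 − 1025.78 = 1.08 kg m⁻³ over Δz = 107.4 − 77 = 30.4 m.
N² = (9.81/1025) × (1.08/30.4) = 3.4001 × 10⁻⁴ s⁻².
N = √(3.4001 × 10⁻⁴) = 0.018439 rad s⁻¹ ≈ 0.0184 rad s⁻¹.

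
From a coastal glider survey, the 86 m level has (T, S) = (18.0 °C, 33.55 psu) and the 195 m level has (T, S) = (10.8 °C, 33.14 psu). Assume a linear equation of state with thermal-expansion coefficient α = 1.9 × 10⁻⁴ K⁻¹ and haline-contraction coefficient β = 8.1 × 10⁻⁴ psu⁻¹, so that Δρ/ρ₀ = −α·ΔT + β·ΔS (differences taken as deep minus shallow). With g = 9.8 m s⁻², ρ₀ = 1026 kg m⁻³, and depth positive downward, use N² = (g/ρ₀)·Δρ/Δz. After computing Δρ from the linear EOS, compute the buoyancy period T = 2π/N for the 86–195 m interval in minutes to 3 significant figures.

ΔT = -7.2 K, ΔS = -0.41 psu (deep − shallow).
Δρ/ρ₀ = −αΔT + βΔS = 1.368 × 10⁻³ − 3.321 × 10⁻⁴ = 1.0359 × 10⁻³, so Δρ ≈ 1.063 kg m⁻³.
N² = (g/ρ₀)·Δρ/Δz = g·(Δρ/ρ₀)/Δz = 9.8 × 1.0359 × 10⁻³ / 109 = 9.3136 × 10⁻⁵ s⁻².
N = √(9.3136 × 10⁻⁵) = 9.6507 × 10⁻³ rad s⁻¹ → T = 2π/N = 651.06 s = 10.851 min ≈ 10.9 min.

10.9 min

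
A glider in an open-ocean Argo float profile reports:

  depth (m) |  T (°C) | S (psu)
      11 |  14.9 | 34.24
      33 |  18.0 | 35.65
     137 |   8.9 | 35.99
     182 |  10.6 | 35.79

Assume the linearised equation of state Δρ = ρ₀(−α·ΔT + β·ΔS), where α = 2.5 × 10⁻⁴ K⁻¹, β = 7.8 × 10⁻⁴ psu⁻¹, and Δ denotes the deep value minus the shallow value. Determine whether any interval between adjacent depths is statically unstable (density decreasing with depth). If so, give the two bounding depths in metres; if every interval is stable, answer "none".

Evaluate Δρ/ρ₀ = −αΔT + βΔS across each adjacent pair:
  11–33 m: −αΔT+βΔS = −(2.5 × 10⁻⁴)(+3.1)+(7.8 × 10⁻⁴)(+1.41) = 3.2 × 10⁻⁴ → stable
  33–137 m: −αΔT+βΔS = −(2.5 × 10⁻⁴)(-9.1)+(7.8 × 10⁻⁴)(+0.34) = 2.5 × 10⁻³ → stable
  137–182 m: −αΔT+βΔS = −(2.5 × 10⁻⁴)(+1.7)+(7.8 × 10⁻⁴)(-0.20) = -5.8 × 10⁻⁴ → UNSTABLE
The 137–182 m interval has Δρ < 0: lighter water underlies denser water.

137–182 m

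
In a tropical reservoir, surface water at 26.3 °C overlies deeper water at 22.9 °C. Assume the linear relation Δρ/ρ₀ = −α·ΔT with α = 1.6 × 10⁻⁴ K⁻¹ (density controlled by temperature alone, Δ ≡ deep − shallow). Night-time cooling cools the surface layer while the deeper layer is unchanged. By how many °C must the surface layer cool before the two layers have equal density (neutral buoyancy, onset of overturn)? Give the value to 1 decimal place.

With temperature the only control, equal density requires T_surf′ = T_deep.
T_surf′ = 22.9 °C.
Cooling required: 26.3 − 22.9 = 3.4 °C.

3.4 °C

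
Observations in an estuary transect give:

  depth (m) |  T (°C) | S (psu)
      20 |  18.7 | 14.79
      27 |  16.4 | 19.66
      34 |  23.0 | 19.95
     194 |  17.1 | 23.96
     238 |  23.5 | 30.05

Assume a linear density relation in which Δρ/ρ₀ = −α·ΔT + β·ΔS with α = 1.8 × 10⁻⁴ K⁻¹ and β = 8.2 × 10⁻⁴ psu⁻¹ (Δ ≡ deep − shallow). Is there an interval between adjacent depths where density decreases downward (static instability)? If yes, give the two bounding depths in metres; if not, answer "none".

27–34 m

Evaluate Δρ/ρ₀ = −αΔT + βΔS across each adjacent pair:
  20–27 m: −αΔT+βΔS = −(1.8 × 10⁻⁴)(-2.3)+(8.2 × 10⁻⁴)(+4.87) = 4.4 × 10⁻³ → stable
  27–34 m: −αΔT+βΔS = −(1.8 × 10⁻⁴)(+6.6)+(8.2 × 10⁻⁴)(+0.29) = -9.5 × 10⁻⁴ → UNSTABLE
  34–194 m: −αΔT+βΔS = −(1.8 × 10⁻⁴)(-5.9)+(8.2 × 10⁻⁴)(+4.01) = 4.4 × 10⁻³ → stable
  194–238 m: −αΔT+βΔS = −(1.8 × 10⁻⁴)(+6.4)+(8.2 × 10⁻⁴)(+6.09) = 3.8 × 10⁻³ → stable
The 27–34 m interval has Δρ < 0: lighter water underlies denser water.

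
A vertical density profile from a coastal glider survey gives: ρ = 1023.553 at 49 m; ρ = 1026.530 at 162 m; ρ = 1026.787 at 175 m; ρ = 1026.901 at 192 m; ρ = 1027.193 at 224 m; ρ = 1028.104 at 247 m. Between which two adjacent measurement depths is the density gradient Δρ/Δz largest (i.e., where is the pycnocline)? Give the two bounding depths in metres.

Compute the density gradient over each adjacent pair:
  49–162 m: Δρ/Δz = 2.977/113 = 0.026 kg m⁻⁴
  162–175 m: Δρ/Δz = 0.257/13 = 0.020 kg m⁻⁴
  175–192 m: Δρ/Δz = 0.114/17 = 6.7 × 10⁻³ kg m⁻⁴
  192–224 m: Δρ/Δz = 0.292/32 = 9.1 × 10⁻³ kg m⁻⁴
  224–247 m: Δρ/Δz = 0.911/23 = 0.040 kg m⁻⁴
The largest gradient is in the 224–247 m interval — the pycnocline.

224–247 m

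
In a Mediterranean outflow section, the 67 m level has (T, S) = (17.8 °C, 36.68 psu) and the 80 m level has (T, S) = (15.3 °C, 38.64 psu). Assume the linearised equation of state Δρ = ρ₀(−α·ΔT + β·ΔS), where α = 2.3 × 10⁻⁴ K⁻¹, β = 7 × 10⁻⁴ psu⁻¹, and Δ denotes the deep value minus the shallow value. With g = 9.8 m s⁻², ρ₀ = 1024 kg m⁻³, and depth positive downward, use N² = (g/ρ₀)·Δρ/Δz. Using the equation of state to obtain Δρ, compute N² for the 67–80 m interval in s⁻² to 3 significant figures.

ΔT = -2.5 K, ΔS = +1.96 psu (deep − shallow).
Δρ/ρ₀ = −αΔT + βΔS = 5.75 × 10⁻⁴ + 1.372 × 10⁻³ = 1.947 × 10⁻³, so Δρ ≈ 1.994 kg m⁻³.
N² = (g/ρ₀)·Δρ/Δz = g·(Δρ/ρ₀)/Δz = 9.8 × 1.947 × 10⁻³ / 13 = 1.4677 × 10⁻³ s⁻² ≈ 1.47 × 10⁻³ s⁻².

1.47 × 10⁻³ s⁻²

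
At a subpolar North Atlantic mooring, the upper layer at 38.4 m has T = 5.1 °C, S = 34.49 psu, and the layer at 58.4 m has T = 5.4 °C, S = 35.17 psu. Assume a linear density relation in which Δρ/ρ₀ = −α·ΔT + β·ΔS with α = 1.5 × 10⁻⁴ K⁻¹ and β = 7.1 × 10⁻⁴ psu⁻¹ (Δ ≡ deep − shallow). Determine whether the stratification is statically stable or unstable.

stable

ΔT = 5.4 − 5.1 = +0.3 K and ΔS = 35.17 − 34.49 = +0.68 psu (deep − shallow).
−αΔT = -4.50 × 10⁻⁵; βΔS = 4.828 × 10⁻⁴; sum Δρ/ρ₀ = 4.378 × 10⁻⁴.
Δρ/ρ₀ > 0, so Δρ > 0: deeper water is denser → statically stable.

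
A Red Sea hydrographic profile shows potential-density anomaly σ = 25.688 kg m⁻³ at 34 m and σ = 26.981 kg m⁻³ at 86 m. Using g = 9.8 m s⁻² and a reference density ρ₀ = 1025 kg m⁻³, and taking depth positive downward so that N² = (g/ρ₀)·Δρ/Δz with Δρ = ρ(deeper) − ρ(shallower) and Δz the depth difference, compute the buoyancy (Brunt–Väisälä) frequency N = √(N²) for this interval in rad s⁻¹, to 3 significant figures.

0.0154 rad s⁻¹

Δρ = 1026.981 − 1025.688 = 1.293 kg m⁻³ over Δz = 86 − 34 = 52 m.
N² = (9.8/1025) × (1.293/52) = 2.3774 × 10⁻⁴ s⁻².
N = √(2.3774 × 10⁻⁴) = 0.015419 rad s⁻¹ ≈ 0.0154 rad s⁻¹.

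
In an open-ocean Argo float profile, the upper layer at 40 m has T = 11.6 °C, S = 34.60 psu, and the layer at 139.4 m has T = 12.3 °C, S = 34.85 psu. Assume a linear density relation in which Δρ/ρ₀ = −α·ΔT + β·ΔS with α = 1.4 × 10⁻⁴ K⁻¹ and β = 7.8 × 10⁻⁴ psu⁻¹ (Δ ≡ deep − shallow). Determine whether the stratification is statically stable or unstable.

stable

ΔT = 12.3 − 11.6 = +0.7 K and ΔS = 34.85 − 34.60 = +0.25 psu (deep − shallow).
−αΔT = -9.80 × 10⁻⁵; βΔS = 1.95 × 10⁻⁴; sum Δρ/ρ₀ = 9.70 × 10⁻⁵.
Δρ/ρ₀ > 0, so Δρ > 0: deeper water is denser → statically stable.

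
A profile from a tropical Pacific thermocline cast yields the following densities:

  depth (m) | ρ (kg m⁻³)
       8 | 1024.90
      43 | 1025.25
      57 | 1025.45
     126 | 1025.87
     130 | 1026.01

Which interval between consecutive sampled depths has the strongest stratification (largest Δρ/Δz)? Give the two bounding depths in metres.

Compute the density gradient over each adjacent pair:
  8–43 m: Δρ/Δz = 0.35/35 = 0.010 kg m⁻⁴
  43–57 m: Δρ/Δz = 0.20/14 = 0.014 kg m⁻⁴
  57–126 m: Δρ/Δz = 0.42/69 = 6.1 × 10⁻³ kg m⁻⁴
  126–130 m: Δρ/Δz = 0.14/4 = 0.035 kg m⁻⁴
The largest gradient is in the 126–130 m interval — the pycnocline.

126–130 m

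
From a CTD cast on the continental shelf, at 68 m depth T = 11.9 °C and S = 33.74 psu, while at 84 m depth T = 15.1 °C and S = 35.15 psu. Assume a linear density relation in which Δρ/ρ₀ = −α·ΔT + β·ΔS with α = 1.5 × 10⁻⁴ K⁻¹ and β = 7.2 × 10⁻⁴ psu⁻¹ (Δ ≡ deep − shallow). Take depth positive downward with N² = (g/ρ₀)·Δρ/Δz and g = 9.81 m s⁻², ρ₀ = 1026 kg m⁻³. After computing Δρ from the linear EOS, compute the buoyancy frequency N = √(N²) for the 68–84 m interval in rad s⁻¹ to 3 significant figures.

0.0181 rad s⁻¹

ΔT = +3.2 K, ΔS = +1.41 psu (deep − shallow).
Δρ/ρ₀ = −αΔT + βΔS = -4.80 × 10⁻⁴ + 1.0152 × 10⁻³ = 5.352 × 10⁻⁴, so Δρ ≈ 0.5491 kg m⁻³.
N² = (g/ρ₀)·Δρ/Δz = g·(Δρ/ρ₀)/Δz = 9.81 × 5.352 × 10⁻⁴ / 16 = 3.2814 × 10⁻⁴ s⁻².
N = √(3.2814 × 10⁻⁴) = 0.018115 rad s⁻¹ ≈ 0.0181 rad s⁻¹.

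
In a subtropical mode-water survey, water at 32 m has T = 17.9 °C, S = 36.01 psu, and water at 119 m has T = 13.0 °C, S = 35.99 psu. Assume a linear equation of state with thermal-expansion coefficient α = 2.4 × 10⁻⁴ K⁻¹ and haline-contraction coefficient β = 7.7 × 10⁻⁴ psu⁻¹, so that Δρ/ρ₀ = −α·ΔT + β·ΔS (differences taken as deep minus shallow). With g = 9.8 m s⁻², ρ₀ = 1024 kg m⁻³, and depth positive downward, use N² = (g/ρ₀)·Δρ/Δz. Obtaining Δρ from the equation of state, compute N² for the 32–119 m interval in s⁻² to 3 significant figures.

1.31 × 10⁻⁴ s⁻²

ΔT = -4.9 K, ΔS = -0.02 psu (deep − shallow).
Δρ/ρ₀ = −αΔT + βΔS = 1.176 × 10⁻³ − 1.54 × 10⁻⁵ = 1.1606 × 10⁻³, so Δρ ≈ 1.188 kg m⁻³.
N² = (g/ρ₀)·Δρ/Δz = g·(Δρ/ρ₀)/Δz = 9.8 × 1.1606 × 10⁻³ / 87 = 1.3073 × 10⁻⁴ s⁻² ≈ 1.31 × 10⁻⁴ s⁻².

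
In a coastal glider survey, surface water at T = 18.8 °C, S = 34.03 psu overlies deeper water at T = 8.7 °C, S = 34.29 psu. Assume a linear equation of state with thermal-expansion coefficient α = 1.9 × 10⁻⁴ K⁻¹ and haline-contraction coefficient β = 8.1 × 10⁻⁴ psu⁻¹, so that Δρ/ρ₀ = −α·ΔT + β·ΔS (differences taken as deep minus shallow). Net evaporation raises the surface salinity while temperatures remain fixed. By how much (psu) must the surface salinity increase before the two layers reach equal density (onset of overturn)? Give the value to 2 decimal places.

Neutral buoyancy requires −α(T_deep − T_surf) + β(S_deep − S_surf′) = 0.
S_surf′ = S_deep − (α/β)·ΔT = 34.29 − (1.9 × 10⁻⁴/8.1 × 10⁻⁴)·(-10.1) = 36.6591 psu.
Increase required: 36.6591 − 34.03 = 2.6291 psu.

2.63 psu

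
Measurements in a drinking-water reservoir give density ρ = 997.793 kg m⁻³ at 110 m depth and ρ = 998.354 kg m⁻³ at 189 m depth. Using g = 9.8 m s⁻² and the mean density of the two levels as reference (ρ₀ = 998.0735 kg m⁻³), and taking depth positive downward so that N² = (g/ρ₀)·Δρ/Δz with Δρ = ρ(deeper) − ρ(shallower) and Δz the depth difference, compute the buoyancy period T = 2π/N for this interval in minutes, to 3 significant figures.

12.5 min

Δρ = 998.354 − 997.793 = 0.561 kg m⁻³ over Δz = 189 − 110 = 79 m.
N² = (9.8/998.0735) × (0.561/79) = 6.9727 × 10⁻⁵ s⁻².
N = √(6.9727 × 10⁻⁵) = 8.3503 × 10⁻³ rad s⁻¹, so T = 2π/N = 752.45 s = 12.541 min ≈ 12.5 min.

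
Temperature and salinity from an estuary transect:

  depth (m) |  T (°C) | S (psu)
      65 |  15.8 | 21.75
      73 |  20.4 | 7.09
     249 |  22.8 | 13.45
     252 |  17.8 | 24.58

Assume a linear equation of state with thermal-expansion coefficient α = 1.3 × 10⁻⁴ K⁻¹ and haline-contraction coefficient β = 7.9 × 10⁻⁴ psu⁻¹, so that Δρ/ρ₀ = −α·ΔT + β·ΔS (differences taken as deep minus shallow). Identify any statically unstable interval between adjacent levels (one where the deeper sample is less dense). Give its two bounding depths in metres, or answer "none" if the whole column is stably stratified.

65–73 m

Evaluate Δρ/ρ₀ = −αΔT + βΔS across each adjacent pair:
  65–73 m: −αΔT+βΔS = −(1.3 × 10⁻⁴)(+4.6)+(7.9 × 10⁻⁴)(-14.66) = -0.012 → UNSTABLE
  73–249 m: −αΔT+βΔS = −(1.3 × 10⁻⁴)(+2.4)+(7.9 × 10⁻⁴)(+6.36) = 4.7 × 10⁻³ → stable
  249–252 m: −αΔT+βΔS = −(1.3 × 10⁻⁴)(-5.0)+(7.9 × 10⁻⁴)(+11.13) = 9.4 × 10⁻³ → stable
The 65–73 m interval has Δρ < 0: lighter water underlies denser water.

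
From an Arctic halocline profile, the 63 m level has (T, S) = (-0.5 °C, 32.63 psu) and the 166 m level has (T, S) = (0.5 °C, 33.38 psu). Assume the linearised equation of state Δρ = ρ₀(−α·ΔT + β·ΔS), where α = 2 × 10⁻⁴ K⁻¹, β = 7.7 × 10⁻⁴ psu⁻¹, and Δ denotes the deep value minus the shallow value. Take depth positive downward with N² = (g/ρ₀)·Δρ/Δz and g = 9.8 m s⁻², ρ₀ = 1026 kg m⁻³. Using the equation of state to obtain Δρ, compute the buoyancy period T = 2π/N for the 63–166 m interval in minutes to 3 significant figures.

ΔT = +1.0 K, ΔS = +0.75 psu (deep − shallow).
Δρ/ρ₀ = −αΔT + βΔS = -2.00 × 10⁻⁴ + 5.775 × 10⁻⁴ = 3.775 × 10⁻⁴, so Δρ ≈ 0.3873 kg m⁻³.
N² = (g/ρ₀)·Δρ/Δz = g·(Δρ/ρ₀)/Δz = 9.8 × 3.775 × 10⁻⁴ / 103 = 3.5917 × 10⁻⁵ s⁻².
N = √(3.5917 × 10⁻⁵) = 5.9931 × 10⁻³ rad s⁻¹ → T = 2π/N = 1.0484 × 10³ s = 17.473 min ≈ 17.5 min.

17.5 min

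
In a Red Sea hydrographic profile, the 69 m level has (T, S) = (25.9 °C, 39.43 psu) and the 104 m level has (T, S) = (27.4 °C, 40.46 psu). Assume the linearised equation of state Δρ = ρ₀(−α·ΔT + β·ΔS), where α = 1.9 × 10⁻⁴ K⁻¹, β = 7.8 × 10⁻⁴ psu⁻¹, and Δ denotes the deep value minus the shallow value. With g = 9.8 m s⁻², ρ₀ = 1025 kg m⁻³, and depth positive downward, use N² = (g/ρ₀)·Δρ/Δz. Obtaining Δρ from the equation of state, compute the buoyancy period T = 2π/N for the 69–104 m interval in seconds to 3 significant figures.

522 s

ΔT = +1.5 K, ΔS = +1.03 psu (deep − shallow).
Δρ/ρ₀ = −αΔT + βΔS = -2.85 × 10⁻⁴ + 8.034 × 10⁻⁴ = 5.184 × 10⁻⁴, so Δρ ≈ 0.5314 kg m⁻³.
N² = (g/ρ₀)·Δρ/Δz = g·(Δρ/ρ₀)/Δz = 9.8 × 5.184 × 10⁻⁴ / 35 = 1.4515 × 10⁻⁴ s⁻².
N = √(1.4515 × 10⁻⁴) = 0.012048 rad s⁻¹ → T = 2π/N = 521.51 s ≈ 522 s.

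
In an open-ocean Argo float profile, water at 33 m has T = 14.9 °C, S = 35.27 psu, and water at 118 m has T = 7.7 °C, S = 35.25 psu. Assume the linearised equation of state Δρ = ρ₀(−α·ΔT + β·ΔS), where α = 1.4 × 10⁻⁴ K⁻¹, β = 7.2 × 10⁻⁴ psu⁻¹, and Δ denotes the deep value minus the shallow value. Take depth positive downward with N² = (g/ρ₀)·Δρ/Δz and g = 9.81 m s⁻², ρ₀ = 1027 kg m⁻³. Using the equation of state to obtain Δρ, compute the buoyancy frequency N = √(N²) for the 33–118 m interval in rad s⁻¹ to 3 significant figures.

ΔT = -7.2 K, ΔS = -0.02 psu (deep − shallow).
Δρ/ρ₀ = −αΔT + βΔS = 1.008 × 10⁻³ − 1.44 × 10⁻⁵ = 9.936 × 10⁻⁴, so Δρ ≈ 1.020 kg m⁻³.
N² = (g/ρ₀)·Δρ/Δz = g·(Δρ/ρ₀)/Δz = 9.81 × 9.936 × 10⁻⁴ / 85 = 1.1467 × 10⁻⁴ s⁻².
N = √(1.1467 × 10⁻⁴) = 0.010708 rad s⁻¹ ≈ 0.0107 rad s⁻¹.

0.0107 rad s⁻¹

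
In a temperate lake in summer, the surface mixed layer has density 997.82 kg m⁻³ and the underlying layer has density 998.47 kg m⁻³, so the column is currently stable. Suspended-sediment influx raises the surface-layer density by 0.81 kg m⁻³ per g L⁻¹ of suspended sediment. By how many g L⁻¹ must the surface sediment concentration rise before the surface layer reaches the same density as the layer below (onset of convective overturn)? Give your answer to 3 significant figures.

Density deficit of the surface layer: 998.47 − 997.82 = 0.65 kg m⁻³.
Required change = 0.65 / 0.81 = 0.802 g L⁻¹.

0.802 g L⁻¹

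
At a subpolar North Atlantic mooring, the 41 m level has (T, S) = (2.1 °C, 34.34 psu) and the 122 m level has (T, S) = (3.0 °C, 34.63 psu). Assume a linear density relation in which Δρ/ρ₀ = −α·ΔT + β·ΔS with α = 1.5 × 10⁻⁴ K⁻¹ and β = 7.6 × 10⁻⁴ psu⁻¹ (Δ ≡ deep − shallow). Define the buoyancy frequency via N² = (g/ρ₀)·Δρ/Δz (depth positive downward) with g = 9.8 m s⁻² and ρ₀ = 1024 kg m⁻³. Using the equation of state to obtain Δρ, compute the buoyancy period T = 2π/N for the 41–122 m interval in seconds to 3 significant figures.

ΔT = +0.9 K, ΔS = +0.29 psu (deep − shallow).
Δρ/ρ₀ = −αΔT + βΔS = -1.35 × 10⁻⁴ + 2.204 × 10⁻⁴ = 8.54 × 10⁻⁵, so Δρ ≈ 0.08745 kg m⁻³.
N² = (g/ρ₀)·Δρ/Δz = g·(Δρ/ρ₀)/Δz = 9.8 × 8.54 × 10⁻⁵ / 81 = 1.0332 × 10⁻⁵ s⁻².
N = √(1.0332 × 10⁻⁵) = 3.2143 × 10⁻³ rad s⁻¹ → T = 2π/N = 1.9548 × 10³ s ≈ 1.95 × 10³ s.

1.95 × 10³ s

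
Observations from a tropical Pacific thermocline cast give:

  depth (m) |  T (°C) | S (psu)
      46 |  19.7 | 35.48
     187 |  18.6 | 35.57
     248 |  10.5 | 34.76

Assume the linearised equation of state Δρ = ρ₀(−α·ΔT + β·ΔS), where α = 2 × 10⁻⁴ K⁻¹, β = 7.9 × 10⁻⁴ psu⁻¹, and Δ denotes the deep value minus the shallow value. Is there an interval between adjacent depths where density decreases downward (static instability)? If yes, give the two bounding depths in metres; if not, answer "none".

Evaluate Δρ/ρ₀ = −αΔT + βΔS across each adjacent pair:
  46–187 m: −αΔT+βΔS = −(2 × 10⁻⁴)(-1.1)+(7.9 × 10⁻⁴)(+0.09) = 2.9 × 10⁻⁴ → stable
  187–248 m: −αΔT+βΔS = −(2 × 10⁻⁴)(-8.1)+(7.9 × 10⁻⁴)(-0.81) = 9.8 × 10⁻⁴ → stable
Every interval has Δρ > 0: the column is stably stratified throughout.

none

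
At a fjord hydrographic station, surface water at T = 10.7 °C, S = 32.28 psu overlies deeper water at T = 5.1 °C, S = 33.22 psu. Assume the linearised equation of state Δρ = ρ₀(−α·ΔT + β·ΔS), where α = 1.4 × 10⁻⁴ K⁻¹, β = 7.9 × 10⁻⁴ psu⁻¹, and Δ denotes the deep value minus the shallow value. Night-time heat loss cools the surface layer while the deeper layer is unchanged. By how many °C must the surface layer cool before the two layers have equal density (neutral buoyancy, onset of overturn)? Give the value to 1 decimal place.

Neutral buoyancy requires Δρ = 0, i.e. −α(T_deep − T_surf′) + β(S_deep − S_surf) = 0.
T_surf′ = T_deep − (β/α)·ΔS = 5.1 − (7.9 × 10⁻⁴/1.4 × 10⁻⁴)·(+0.94) = -0.204 °C.
Cooling required: 10.7 − (-0.204) = 10.904 °C.

10.9 °C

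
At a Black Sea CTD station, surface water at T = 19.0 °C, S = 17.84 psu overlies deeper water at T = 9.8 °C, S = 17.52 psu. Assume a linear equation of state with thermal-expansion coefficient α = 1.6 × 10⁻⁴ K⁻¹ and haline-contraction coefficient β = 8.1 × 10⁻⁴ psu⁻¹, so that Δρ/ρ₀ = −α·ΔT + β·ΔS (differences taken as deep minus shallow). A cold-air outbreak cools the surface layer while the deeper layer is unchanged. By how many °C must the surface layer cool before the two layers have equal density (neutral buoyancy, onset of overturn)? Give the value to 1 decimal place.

Neutral buoyancy requires Δρ = 0, i.e. −α(T_deep − T_surf′) + β(S_deep − S_surf) = 0.
T_surf′ = T_deep − (β/α)·ΔS = 9.8 − (8.1 × 10⁻⁴/1.6 × 10⁻⁴)·(-0.32) = 11.420 °C.
Cooling required: 19.0 − (11.420) = 7.580 °C.

7.6 °C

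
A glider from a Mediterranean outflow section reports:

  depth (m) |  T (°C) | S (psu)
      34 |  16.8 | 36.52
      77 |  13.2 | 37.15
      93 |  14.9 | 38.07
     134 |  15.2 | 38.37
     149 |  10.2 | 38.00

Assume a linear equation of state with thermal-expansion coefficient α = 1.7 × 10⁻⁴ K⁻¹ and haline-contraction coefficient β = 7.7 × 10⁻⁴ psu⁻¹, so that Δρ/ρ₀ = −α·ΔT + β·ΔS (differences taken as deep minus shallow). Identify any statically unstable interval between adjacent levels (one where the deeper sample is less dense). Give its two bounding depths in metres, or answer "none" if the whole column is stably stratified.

Evaluate Δρ/ρ₀ = −αΔT + βΔS across each adjacent pair:
  34–77 m: −αΔT+βΔS = −(1.7 × 10⁻⁴)(-3.6)+(7.7 × 10⁻⁴)(+0.63) = 1.1 × 10⁻³ → stable
  77–93 m: −αΔT+βΔS = −(1.7 × 10⁻⁴)(+1.7)+(7.7 × 10⁻⁴)(+0.92) = 4.2 × 10⁻⁴ → stable
  93–134 m: −αΔT+βΔS = −(1.7 × 10⁻⁴)(+0.3)+(7.7 × 10⁻⁴)(+0.30) = 1.8 × 10⁻⁴ → stable
  134–149 m: −αΔT+βΔS = −(1.7 × 10⁻⁴)(-5.0)+(7.7 × 10⁻⁴)(-0.37) = 5.7 × 10⁻⁴ → stable
Every interval has Δρ > 0: the column is stably stratified throughout.

none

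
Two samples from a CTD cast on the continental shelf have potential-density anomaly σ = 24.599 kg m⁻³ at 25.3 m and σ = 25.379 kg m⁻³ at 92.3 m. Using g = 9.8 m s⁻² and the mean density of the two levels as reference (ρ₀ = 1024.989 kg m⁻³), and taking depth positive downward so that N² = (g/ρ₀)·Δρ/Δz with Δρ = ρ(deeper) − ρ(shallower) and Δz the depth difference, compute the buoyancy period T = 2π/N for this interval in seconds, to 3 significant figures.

596 s

Δρ = 1025.379 − 1024.599 = 0.780 kg m⁻³ over Δz = 92.3 − 25.3 = 67 m.
N² = (9.8/1024.989) × (0.780/67) = 1.1131 × 10⁻⁴ s⁻².
N = √(1.1131 × 10⁻⁴) = 0.010550 rad s⁻¹, so T = 2π/N = 595.56 s ≈ 596 s.
A positive N² confirms static stability across the interval.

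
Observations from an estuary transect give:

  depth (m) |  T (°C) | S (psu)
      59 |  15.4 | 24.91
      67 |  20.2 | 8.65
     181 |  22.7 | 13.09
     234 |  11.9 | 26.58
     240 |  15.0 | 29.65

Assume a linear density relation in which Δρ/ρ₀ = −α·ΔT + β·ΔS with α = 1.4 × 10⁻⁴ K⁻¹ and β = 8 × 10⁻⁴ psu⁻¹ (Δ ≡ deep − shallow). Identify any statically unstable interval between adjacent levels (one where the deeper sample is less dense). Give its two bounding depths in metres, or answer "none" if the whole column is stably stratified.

Evaluate Δρ/ρ₀ = −αΔT + βΔS across each adjacent pair:
  59–67 m: −αΔT+βΔS = −(1.4 × 10⁻⁴)(+4.8)+(8 × 10⁻⁴)(-16.26) = -0.014 → UNSTABLE
  67–181 m: −αΔT+βΔS = −(1.4 × 10⁻⁴)(+2.5)+(8 × 10⁻⁴)(+4.44) = 3.2 × 10⁻³ → stable
  181–234 m: −αΔT+βΔS = −(1.4 × 10⁻⁴)(-10.8)+(8 × 10⁻⁴)(+13.49) = 0.012 → stable
  234–240 m: −αΔT+βΔS = −(1.4 × 10⁻⁴)(+3.1)+(8 × 10⁻⁴)(+3.07) = 2.0 × 10⁻³ → stable
The 59–67 m interval has Δρ < 0: lighter water underlies denser water.

59–67 m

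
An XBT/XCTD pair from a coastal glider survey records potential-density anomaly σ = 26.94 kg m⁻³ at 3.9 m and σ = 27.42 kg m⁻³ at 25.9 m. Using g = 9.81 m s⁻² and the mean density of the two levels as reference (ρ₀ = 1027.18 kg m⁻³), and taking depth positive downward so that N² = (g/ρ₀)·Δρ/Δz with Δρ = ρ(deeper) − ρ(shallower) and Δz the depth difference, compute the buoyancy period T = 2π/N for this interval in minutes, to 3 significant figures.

7.25 min

Δρ = 1027.42 − 1026.94 = 0.48 kg m⁻³ over Δz = 25.9 − 3.9 = 22 m.
N² = (9.81/1027.18) × (0.48/22) = 2.0837 × 10⁻⁴ s⁻².
N = √(2.0837 × 10⁻⁴) = 0.014435 rad s⁻¹, so T = 2π/N = 435.27 s = 7.2545 min ≈ 7.25 min.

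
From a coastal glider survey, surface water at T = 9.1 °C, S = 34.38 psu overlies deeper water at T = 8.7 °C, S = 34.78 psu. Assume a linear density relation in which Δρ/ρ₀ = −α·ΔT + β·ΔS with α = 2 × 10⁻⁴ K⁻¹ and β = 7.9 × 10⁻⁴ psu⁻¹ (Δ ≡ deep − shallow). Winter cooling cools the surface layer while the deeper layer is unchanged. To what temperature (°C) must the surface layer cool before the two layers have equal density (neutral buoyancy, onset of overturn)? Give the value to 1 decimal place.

Neutral buoyancy requires Δρ = 0, i.e. −α(T_deep − T_surf′) + β(S_deep − S_surf) = 0.
T_surf′ = T_deep − (β/α)·ΔS = 8.7 − (7.9 × 10⁻⁴/2 × 10⁻⁴)·(+0.40) = 7.120 °C.
Cooling required: 9.1 − (7.120) = 1.980 °C.

7.1 °C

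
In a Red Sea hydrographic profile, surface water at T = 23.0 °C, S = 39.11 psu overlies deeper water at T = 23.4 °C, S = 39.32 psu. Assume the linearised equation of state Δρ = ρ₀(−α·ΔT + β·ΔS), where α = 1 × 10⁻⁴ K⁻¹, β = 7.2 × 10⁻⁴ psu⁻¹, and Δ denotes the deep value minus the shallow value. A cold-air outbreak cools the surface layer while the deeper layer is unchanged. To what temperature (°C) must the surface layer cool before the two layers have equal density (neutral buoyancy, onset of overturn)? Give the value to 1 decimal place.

Neutral buoyancy requires Δρ = 0, i.e. −α(T_deep − T_surf′) + β(S_deep − S_surf) = 0.
T_surf′ = T_deep − (β/α)·ΔS = 23.4 − (7.2 × 10⁻⁴/1 × 10⁻⁴)·(+0.21) = 21.888 °C.
Cooling required: 23.0 − (21.888) = 1.112 °C.

21.9 °C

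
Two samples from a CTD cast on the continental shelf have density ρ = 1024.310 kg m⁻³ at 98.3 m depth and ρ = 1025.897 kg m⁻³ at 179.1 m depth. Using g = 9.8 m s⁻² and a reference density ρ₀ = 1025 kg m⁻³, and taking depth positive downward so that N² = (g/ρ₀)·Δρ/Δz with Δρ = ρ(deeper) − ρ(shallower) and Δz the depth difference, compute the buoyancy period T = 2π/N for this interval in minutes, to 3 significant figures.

Δρ = 1025.897 − 1024.310 = 1.587 kg m⁻³ over Δz = 179.1 − 98.3 = 80.8 m.
N² = (9.8/1025) × (1.587/80.8) = 1.8779 × 10⁻⁴ s⁻².
N = √(1.8779 × 10⁻⁴) = 0.013704 rad s⁻¹, so T = 2π/N = 458.49 s = 7.6415 min ≈ 7.64 min.
A positive N² confirms static stability across the interval.

7.64 min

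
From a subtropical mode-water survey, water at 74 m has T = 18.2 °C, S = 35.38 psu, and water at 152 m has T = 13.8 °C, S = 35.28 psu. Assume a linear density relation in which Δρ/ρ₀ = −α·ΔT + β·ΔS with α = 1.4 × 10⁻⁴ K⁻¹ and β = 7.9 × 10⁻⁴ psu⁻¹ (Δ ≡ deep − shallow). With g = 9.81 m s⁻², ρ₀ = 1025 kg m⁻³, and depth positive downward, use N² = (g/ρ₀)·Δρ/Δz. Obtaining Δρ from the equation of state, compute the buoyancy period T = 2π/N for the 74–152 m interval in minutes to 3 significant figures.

12.7 min

ΔT = -4.4 K, ΔS = -0.10 psu (deep − shallow).
Δρ/ρ₀ = −αΔT + βΔS = 6.16 × 10⁻⁴ − 7.90 × 10⁻⁵ = 5.37 × 10⁻⁴, so Δρ ≈ 0.5504 kg m⁻³.
N² = (g/ρ₀)·Δρ/Δz = g·(Δρ/ρ₀)/Δz = 9.81 × 5.37 × 10⁻⁴ / 78 = 6.7538 × 10⁻⁵ s⁻².
N = √(6.7538 × 10⁻⁵) = 8.2182 × 10⁻³ rad s⁻¹ → T = 2π/N = 764.55 s = 12.742 min ≈ 12.7 min.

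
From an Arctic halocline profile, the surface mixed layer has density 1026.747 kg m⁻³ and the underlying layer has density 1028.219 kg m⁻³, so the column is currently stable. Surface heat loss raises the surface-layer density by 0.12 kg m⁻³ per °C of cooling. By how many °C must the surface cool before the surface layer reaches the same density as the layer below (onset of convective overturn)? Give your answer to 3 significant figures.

12.3 °C

Density deficit of the surface layer: 1028.219 − 1026.747 = 1.472 kg m⁻³.
Required change = 1.472 / 0.12 = 12.3 °C.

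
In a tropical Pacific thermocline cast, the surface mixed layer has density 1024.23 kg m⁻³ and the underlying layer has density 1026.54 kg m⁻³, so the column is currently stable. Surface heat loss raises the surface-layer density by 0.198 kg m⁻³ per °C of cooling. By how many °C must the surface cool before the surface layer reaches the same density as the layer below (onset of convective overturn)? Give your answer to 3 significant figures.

11.7 °C

Density deficit of the surface layer: 1026.54 − 1024.23 = 2.31 kg m⁻³.
Required change = 2.31 / 0.198 = 11.7 °C.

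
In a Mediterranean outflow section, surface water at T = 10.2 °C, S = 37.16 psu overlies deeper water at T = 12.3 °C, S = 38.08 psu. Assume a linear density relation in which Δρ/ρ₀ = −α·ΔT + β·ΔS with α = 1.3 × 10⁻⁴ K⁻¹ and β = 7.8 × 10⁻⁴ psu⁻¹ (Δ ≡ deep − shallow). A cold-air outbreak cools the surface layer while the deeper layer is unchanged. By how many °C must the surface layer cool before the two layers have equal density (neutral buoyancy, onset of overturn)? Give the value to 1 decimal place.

Neutral buoyancy requires Δρ = 0, i.e. −α(T_deep − T_surf′) + β(S_deep − S_surf) = 0.
T_surf′ = T_deep − (β/α)·ΔS = 12.3 − (7.8 × 10⁻⁴/1.3 × 10⁻⁴)·(+0.92) = 6.780 °C.
Cooling required: 10.2 − (6.780) = 3.420 °C.

3.4 °C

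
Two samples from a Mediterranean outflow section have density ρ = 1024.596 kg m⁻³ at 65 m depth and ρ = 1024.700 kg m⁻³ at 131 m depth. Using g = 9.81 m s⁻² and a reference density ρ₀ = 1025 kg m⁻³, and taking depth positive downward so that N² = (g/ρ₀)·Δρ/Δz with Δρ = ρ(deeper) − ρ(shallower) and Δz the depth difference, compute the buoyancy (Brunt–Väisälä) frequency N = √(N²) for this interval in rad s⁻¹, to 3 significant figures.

Δρ = 1024.700 − 1024.596 = 0.104 kg m⁻³ over Δz = 131 − 65 = 66 m.
N² = (9.81/1025) × (0.104/66) = 1.5081 × 10⁻⁵ s⁻².
N = √(1.5081 × 10⁻⁵) = 3.8834 × 10⁻³ rad s⁻¹ ≈ 3.88 × 10⁻³ rad s⁻¹.
N² > 0, so the interval is statically stable.

3.88 × 10⁻³ rad s⁻¹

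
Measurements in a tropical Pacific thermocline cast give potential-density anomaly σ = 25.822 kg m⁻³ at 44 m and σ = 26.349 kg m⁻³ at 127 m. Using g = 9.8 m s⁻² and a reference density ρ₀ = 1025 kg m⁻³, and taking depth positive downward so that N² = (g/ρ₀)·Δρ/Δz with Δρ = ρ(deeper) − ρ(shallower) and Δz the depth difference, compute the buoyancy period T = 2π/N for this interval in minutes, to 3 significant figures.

Δρ = 1026.349 − 1025.822 = 0.527 kg m⁻³ over Δz = 127 − 44 = 83 m.
N² = (9.8/1025) × (0.527/83) = 6.0706 × 10⁻⁵ s⁻².
N = √(6.0706 × 10⁻⁵) = 7.7914 × 10⁻³ rad s⁻¹, so T = 2π/N = 806.43 s = 13.440 min ≈ 13.4 min.

13.4 min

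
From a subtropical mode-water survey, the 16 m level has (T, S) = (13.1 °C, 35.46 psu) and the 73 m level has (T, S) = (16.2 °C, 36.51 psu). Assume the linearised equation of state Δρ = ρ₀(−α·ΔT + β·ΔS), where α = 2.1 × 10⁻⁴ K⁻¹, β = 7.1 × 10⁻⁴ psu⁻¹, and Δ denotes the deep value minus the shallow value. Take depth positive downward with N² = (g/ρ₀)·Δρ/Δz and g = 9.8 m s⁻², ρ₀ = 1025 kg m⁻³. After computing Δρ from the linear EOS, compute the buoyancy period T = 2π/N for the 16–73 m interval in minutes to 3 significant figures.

26.0 min

ΔT = +3.1 K, ΔS = +1.05 psu (deep − shallow).
Δρ/ρ₀ = −αΔT + βΔS = -6.51 × 10⁻⁴ + 7.455 × 10⁻⁴ = 9.45 × 10⁻⁵, so Δρ ≈ 0.09686 kg m⁻³.
N² = (g/ρ₀)·Δρ/Δz = g·(Δρ/ρ₀)/Δz = 9.8 × 9.45 × 10⁻⁵ / 57 = 1.6247 × 10⁻⁵ s⁻².
N = √(1.6247 × 10⁻⁵) = 4.0308 × 10⁻³ rad s⁻¹ → T = 2π/N = 1.5588 × 10³ s = 25.980 min ≈ 26.0 min.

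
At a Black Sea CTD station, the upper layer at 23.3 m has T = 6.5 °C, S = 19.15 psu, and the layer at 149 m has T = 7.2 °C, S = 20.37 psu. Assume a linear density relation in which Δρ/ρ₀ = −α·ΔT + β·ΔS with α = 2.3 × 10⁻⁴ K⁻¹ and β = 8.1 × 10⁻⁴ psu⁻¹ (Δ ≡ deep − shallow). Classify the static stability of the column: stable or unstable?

ΔT = 7.2 − 6.5 = +0.7 K and ΔS = 20.37 − 19.15 = +1.22 psu (deep − shallow).
−αΔT = -1.61 × 10⁻⁴; βΔS = 9.882 × 10⁻⁴; sum Δρ/ρ₀ = 8.272 × 10⁻⁴.
Δρ/ρ₀ > 0, so Δρ > 0: deeper water is denser → statically stable.

stable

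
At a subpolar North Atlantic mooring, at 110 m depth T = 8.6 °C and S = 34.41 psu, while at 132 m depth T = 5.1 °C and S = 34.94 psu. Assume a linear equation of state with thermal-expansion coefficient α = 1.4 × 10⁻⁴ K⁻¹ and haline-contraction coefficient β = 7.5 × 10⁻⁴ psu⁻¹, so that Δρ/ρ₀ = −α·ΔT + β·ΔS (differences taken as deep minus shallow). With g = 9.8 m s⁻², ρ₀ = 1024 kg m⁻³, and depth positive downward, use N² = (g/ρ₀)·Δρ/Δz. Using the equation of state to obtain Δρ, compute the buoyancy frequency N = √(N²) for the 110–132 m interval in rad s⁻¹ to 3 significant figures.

ΔT = -3.5 K, ΔS = +0.53 psu (deep − shallow).
Δρ/ρ₀ = −αΔT + βΔS = 4.90 × 10⁻⁴ + 3.975 × 10⁻⁴ = 8.875 × 10⁻⁴, so Δρ ≈ 0.9088 kg m⁻³.
N² = (g/ρ₀)·Δρ/Δz = g·(Δρ/ρ₀)/Δz = 9.8 × 8.875 × 10⁻⁴ / 22 = 3.9534 × 10⁻⁴ s⁻².
N = √(3.9534 × 10⁻⁴) = 0.019883 rad s⁻¹ ≈ 0.0199 rad s⁻¹.

0.0199 rad s⁻¹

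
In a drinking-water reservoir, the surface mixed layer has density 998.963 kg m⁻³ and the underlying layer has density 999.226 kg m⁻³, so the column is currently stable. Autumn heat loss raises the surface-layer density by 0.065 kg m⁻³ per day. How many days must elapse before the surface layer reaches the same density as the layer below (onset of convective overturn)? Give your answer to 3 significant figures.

4.05 days

Density deficit of the surface layer: 999.226 − 998.963 = 0.263 kg m⁻³.
Required change = 0.263 / 0.065 = 4.05 days.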